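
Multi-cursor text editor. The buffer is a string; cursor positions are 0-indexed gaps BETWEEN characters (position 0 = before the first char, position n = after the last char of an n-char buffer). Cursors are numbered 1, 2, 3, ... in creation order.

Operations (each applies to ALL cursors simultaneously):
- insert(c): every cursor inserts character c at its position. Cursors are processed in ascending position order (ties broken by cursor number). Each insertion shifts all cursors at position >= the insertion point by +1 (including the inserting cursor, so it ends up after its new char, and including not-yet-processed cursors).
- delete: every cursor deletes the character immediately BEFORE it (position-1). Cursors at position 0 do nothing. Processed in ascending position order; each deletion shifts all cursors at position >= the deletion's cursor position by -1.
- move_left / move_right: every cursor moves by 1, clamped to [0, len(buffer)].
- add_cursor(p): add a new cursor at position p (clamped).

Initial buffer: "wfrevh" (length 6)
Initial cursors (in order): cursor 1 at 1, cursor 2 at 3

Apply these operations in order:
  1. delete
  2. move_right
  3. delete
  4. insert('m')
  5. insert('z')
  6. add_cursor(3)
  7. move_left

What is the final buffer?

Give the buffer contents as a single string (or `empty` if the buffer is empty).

Answer: mmzzvh

Derivation:
After op 1 (delete): buffer="fevh" (len 4), cursors c1@0 c2@1, authorship ....
After op 2 (move_right): buffer="fevh" (len 4), cursors c1@1 c2@2, authorship ....
After op 3 (delete): buffer="vh" (len 2), cursors c1@0 c2@0, authorship ..
After op 4 (insert('m')): buffer="mmvh" (len 4), cursors c1@2 c2@2, authorship 12..
After op 5 (insert('z')): buffer="mmzzvh" (len 6), cursors c1@4 c2@4, authorship 1212..
After op 6 (add_cursor(3)): buffer="mmzzvh" (len 6), cursors c3@3 c1@4 c2@4, authorship 1212..
After op 7 (move_left): buffer="mmzzvh" (len 6), cursors c3@2 c1@3 c2@3, authorship 1212..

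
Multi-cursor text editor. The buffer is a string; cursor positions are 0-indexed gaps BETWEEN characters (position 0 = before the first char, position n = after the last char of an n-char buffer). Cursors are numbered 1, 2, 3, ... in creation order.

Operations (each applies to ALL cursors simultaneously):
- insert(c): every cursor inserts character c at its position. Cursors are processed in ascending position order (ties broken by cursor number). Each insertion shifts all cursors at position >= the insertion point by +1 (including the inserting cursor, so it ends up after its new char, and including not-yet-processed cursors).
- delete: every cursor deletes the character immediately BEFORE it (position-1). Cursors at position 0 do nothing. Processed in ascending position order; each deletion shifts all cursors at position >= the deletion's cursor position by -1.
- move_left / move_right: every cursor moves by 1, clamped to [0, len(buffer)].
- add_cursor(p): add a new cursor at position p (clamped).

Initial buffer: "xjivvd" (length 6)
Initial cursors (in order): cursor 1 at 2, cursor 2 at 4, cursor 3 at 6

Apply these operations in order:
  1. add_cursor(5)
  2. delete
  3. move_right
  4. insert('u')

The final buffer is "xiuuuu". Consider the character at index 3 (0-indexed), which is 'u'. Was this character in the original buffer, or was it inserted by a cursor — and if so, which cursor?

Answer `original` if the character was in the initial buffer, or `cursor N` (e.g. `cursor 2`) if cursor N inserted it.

Answer: cursor 2

Derivation:
After op 1 (add_cursor(5)): buffer="xjivvd" (len 6), cursors c1@2 c2@4 c4@5 c3@6, authorship ......
After op 2 (delete): buffer="xi" (len 2), cursors c1@1 c2@2 c3@2 c4@2, authorship ..
After op 3 (move_right): buffer="xi" (len 2), cursors c1@2 c2@2 c3@2 c4@2, authorship ..
After op 4 (insert('u')): buffer="xiuuuu" (len 6), cursors c1@6 c2@6 c3@6 c4@6, authorship ..1234
Authorship (.=original, N=cursor N): . . 1 2 3 4
Index 3: author = 2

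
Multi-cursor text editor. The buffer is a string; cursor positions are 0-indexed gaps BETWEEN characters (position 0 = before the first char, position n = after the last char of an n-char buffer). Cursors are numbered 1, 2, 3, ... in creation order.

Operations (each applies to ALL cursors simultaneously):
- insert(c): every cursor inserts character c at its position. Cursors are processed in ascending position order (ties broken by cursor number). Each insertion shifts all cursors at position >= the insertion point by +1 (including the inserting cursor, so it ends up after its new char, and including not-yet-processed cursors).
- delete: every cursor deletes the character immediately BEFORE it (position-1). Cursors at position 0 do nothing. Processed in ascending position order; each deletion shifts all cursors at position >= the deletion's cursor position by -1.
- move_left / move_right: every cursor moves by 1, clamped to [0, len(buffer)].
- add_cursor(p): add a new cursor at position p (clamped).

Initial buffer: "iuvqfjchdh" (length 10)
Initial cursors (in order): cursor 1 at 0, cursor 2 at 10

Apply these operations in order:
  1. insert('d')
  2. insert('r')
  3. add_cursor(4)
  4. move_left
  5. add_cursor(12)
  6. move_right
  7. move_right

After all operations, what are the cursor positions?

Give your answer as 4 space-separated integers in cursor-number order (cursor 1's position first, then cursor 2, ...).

Answer: 3 14 5 14

Derivation:
After op 1 (insert('d')): buffer="diuvqfjchdhd" (len 12), cursors c1@1 c2@12, authorship 1..........2
After op 2 (insert('r')): buffer="driuvqfjchdhdr" (len 14), cursors c1@2 c2@14, authorship 11..........22
After op 3 (add_cursor(4)): buffer="driuvqfjchdhdr" (len 14), cursors c1@2 c3@4 c2@14, authorship 11..........22
After op 4 (move_left): buffer="driuvqfjchdhdr" (len 14), cursors c1@1 c3@3 c2@13, authorship 11..........22
After op 5 (add_cursor(12)): buffer="driuvqfjchdhdr" (len 14), cursors c1@1 c3@3 c4@12 c2@13, authorship 11..........22
After op 6 (move_right): buffer="driuvqfjchdhdr" (len 14), cursors c1@2 c3@4 c4@13 c2@14, authorship 11..........22
After op 7 (move_right): buffer="driuvqfjchdhdr" (len 14), cursors c1@3 c3@5 c2@14 c4@14, authorship 11..........22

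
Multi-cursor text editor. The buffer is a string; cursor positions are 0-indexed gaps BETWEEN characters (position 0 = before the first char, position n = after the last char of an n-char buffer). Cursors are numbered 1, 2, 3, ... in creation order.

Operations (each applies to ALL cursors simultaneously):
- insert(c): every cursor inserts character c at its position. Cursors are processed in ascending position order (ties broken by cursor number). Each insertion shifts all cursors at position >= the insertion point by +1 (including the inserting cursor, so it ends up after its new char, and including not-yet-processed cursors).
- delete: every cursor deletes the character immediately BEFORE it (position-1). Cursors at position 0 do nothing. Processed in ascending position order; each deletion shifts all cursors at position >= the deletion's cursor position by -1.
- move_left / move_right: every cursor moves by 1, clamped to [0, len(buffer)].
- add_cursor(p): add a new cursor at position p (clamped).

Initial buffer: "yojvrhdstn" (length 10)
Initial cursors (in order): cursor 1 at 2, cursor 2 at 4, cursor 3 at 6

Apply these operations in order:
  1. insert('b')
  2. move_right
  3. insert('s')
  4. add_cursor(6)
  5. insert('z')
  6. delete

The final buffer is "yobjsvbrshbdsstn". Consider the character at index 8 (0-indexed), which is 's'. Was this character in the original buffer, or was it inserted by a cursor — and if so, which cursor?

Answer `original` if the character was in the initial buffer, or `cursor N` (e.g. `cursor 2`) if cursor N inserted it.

After op 1 (insert('b')): buffer="yobjvbrhbdstn" (len 13), cursors c1@3 c2@6 c3@9, authorship ..1..2..3....
After op 2 (move_right): buffer="yobjvbrhbdstn" (len 13), cursors c1@4 c2@7 c3@10, authorship ..1..2..3....
After op 3 (insert('s')): buffer="yobjsvbrshbdsstn" (len 16), cursors c1@5 c2@9 c3@13, authorship ..1.1.2.2.3.3...
After op 4 (add_cursor(6)): buffer="yobjsvbrshbdsstn" (len 16), cursors c1@5 c4@6 c2@9 c3@13, authorship ..1.1.2.2.3.3...
After op 5 (insert('z')): buffer="yobjszvzbrszhbdszstn" (len 20), cursors c1@6 c4@8 c2@12 c3@17, authorship ..1.11.42.22.3.33...
After op 6 (delete): buffer="yobjsvbrshbdsstn" (len 16), cursors c1@5 c4@6 c2@9 c3@13, authorship ..1.1.2.2.3.3...
Authorship (.=original, N=cursor N): . . 1 . 1 . 2 . 2 . 3 . 3 . . .
Index 8: author = 2

Answer: cursor 2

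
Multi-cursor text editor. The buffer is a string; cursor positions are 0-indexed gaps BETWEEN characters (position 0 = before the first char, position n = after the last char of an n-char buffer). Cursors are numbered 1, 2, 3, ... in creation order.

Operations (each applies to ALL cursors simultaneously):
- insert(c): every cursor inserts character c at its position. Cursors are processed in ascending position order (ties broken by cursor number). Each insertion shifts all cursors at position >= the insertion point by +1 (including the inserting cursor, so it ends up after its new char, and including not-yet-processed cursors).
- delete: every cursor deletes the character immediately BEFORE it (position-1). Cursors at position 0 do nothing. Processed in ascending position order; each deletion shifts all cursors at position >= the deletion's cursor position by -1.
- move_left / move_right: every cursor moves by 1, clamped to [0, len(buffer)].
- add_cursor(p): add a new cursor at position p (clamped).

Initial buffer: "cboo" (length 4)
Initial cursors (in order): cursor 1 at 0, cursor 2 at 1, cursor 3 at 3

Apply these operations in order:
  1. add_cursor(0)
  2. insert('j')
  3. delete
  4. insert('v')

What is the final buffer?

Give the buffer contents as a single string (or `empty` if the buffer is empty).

After op 1 (add_cursor(0)): buffer="cboo" (len 4), cursors c1@0 c4@0 c2@1 c3@3, authorship ....
After op 2 (insert('j')): buffer="jjcjbojo" (len 8), cursors c1@2 c4@2 c2@4 c3@7, authorship 14.2..3.
After op 3 (delete): buffer="cboo" (len 4), cursors c1@0 c4@0 c2@1 c3@3, authorship ....
After op 4 (insert('v')): buffer="vvcvbovo" (len 8), cursors c1@2 c4@2 c2@4 c3@7, authorship 14.2..3.

Answer: vvcvbovo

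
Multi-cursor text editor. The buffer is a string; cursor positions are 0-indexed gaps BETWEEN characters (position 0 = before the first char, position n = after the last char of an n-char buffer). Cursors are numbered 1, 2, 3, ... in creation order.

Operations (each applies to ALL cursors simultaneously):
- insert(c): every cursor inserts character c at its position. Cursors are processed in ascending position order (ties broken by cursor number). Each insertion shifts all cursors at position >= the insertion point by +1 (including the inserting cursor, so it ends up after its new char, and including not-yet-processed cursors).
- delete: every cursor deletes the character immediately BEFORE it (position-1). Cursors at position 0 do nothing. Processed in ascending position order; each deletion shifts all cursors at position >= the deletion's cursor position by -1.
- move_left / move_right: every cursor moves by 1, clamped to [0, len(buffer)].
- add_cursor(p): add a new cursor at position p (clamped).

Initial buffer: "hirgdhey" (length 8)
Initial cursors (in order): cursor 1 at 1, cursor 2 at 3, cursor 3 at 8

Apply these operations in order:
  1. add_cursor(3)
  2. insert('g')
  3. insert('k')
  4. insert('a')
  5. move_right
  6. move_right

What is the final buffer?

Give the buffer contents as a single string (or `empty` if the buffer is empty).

After op 1 (add_cursor(3)): buffer="hirgdhey" (len 8), cursors c1@1 c2@3 c4@3 c3@8, authorship ........
After op 2 (insert('g')): buffer="hgirgggdheyg" (len 12), cursors c1@2 c2@6 c4@6 c3@12, authorship .1..24.....3
After op 3 (insert('k')): buffer="hgkirggkkgdheygk" (len 16), cursors c1@3 c2@9 c4@9 c3@16, authorship .11..2424.....33
After op 4 (insert('a')): buffer="hgkairggkkaagdheygka" (len 20), cursors c1@4 c2@12 c4@12 c3@20, authorship .111..242424.....333
After op 5 (move_right): buffer="hgkairggkkaagdheygka" (len 20), cursors c1@5 c2@13 c4@13 c3@20, authorship .111..242424.....333
After op 6 (move_right): buffer="hgkairggkkaagdheygka" (len 20), cursors c1@6 c2@14 c4@14 c3@20, authorship .111..242424.....333

Answer: hgkairggkkaagdheygka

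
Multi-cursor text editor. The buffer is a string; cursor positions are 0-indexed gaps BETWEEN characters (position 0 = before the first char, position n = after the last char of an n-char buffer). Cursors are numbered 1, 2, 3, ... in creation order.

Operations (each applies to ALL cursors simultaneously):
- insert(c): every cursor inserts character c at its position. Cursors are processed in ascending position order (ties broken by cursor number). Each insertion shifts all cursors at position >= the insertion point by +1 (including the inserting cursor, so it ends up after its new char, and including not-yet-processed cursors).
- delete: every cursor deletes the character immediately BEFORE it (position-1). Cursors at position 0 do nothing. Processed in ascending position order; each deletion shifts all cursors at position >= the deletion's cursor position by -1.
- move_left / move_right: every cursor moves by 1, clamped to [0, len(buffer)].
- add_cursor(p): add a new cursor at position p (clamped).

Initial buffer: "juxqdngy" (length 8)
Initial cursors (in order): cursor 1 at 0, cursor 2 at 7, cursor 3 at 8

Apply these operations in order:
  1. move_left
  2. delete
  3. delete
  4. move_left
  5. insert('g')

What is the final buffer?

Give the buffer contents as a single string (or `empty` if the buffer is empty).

After op 1 (move_left): buffer="juxqdngy" (len 8), cursors c1@0 c2@6 c3@7, authorship ........
After op 2 (delete): buffer="juxqdy" (len 6), cursors c1@0 c2@5 c3@5, authorship ......
After op 3 (delete): buffer="juxy" (len 4), cursors c1@0 c2@3 c3@3, authorship ....
After op 4 (move_left): buffer="juxy" (len 4), cursors c1@0 c2@2 c3@2, authorship ....
After op 5 (insert('g')): buffer="gjuggxy" (len 7), cursors c1@1 c2@5 c3@5, authorship 1..23..

Answer: gjuggxy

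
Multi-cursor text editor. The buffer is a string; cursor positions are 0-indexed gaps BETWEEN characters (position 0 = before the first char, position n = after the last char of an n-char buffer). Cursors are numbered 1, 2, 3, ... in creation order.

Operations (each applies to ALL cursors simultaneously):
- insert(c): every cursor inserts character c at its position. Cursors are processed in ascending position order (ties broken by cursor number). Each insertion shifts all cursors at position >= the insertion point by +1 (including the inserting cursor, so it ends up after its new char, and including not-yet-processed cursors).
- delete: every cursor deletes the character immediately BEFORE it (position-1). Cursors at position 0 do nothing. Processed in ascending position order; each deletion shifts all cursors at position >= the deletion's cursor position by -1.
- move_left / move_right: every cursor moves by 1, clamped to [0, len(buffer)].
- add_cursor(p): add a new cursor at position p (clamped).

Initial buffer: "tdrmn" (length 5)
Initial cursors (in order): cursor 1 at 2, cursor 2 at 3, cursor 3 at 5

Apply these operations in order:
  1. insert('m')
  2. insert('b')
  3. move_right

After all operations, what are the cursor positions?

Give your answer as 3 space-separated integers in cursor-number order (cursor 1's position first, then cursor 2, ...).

Answer: 5 8 11

Derivation:
After op 1 (insert('m')): buffer="tdmrmmnm" (len 8), cursors c1@3 c2@5 c3@8, authorship ..1.2..3
After op 2 (insert('b')): buffer="tdmbrmbmnmb" (len 11), cursors c1@4 c2@7 c3@11, authorship ..11.22..33
After op 3 (move_right): buffer="tdmbrmbmnmb" (len 11), cursors c1@5 c2@8 c3@11, authorship ..11.22..33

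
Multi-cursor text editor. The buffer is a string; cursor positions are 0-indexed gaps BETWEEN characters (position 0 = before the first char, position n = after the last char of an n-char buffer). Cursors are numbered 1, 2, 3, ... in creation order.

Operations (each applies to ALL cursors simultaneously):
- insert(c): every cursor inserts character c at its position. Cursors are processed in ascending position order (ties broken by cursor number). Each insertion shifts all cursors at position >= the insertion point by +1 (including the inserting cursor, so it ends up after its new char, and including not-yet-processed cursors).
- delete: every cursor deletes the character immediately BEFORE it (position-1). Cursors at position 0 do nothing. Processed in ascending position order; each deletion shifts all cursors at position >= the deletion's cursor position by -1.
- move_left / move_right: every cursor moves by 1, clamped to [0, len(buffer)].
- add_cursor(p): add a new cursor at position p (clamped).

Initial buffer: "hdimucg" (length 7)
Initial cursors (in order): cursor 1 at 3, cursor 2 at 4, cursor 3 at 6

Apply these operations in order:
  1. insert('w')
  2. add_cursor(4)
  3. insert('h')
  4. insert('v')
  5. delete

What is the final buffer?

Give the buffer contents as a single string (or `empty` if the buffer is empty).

Answer: hdiwhhmwhucwhg

Derivation:
After op 1 (insert('w')): buffer="hdiwmwucwg" (len 10), cursors c1@4 c2@6 c3@9, authorship ...1.2..3.
After op 2 (add_cursor(4)): buffer="hdiwmwucwg" (len 10), cursors c1@4 c4@4 c2@6 c3@9, authorship ...1.2..3.
After op 3 (insert('h')): buffer="hdiwhhmwhucwhg" (len 14), cursors c1@6 c4@6 c2@9 c3@13, authorship ...114.22..33.
After op 4 (insert('v')): buffer="hdiwhhvvmwhvucwhvg" (len 18), cursors c1@8 c4@8 c2@12 c3@17, authorship ...11414.222..333.
After op 5 (delete): buffer="hdiwhhmwhucwhg" (len 14), cursors c1@6 c4@6 c2@9 c3@13, authorship ...114.22..33.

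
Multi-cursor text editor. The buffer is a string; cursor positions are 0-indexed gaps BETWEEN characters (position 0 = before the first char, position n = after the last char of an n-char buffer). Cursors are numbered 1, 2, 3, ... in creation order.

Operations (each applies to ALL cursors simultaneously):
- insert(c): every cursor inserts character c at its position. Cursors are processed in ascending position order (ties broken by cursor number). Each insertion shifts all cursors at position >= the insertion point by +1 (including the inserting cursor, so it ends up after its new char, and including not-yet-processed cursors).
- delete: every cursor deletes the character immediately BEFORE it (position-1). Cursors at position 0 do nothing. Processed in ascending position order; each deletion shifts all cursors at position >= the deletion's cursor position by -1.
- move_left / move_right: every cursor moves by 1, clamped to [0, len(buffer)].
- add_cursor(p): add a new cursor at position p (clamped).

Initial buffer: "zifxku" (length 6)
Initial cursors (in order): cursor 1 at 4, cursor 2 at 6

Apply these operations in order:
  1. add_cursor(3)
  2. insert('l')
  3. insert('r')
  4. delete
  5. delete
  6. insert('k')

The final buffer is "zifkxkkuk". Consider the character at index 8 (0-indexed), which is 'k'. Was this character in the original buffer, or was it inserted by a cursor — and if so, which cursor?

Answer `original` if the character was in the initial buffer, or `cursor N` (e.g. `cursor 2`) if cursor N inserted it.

Answer: cursor 2

Derivation:
After op 1 (add_cursor(3)): buffer="zifxku" (len 6), cursors c3@3 c1@4 c2@6, authorship ......
After op 2 (insert('l')): buffer="ziflxlkul" (len 9), cursors c3@4 c1@6 c2@9, authorship ...3.1..2
After op 3 (insert('r')): buffer="ziflrxlrkulr" (len 12), cursors c3@5 c1@8 c2@12, authorship ...33.11..22
After op 4 (delete): buffer="ziflxlkul" (len 9), cursors c3@4 c1@6 c2@9, authorship ...3.1..2
After op 5 (delete): buffer="zifxku" (len 6), cursors c3@3 c1@4 c2@6, authorship ......
After op 6 (insert('k')): buffer="zifkxkkuk" (len 9), cursors c3@4 c1@6 c2@9, authorship ...3.1..2
Authorship (.=original, N=cursor N): . . . 3 . 1 . . 2
Index 8: author = 2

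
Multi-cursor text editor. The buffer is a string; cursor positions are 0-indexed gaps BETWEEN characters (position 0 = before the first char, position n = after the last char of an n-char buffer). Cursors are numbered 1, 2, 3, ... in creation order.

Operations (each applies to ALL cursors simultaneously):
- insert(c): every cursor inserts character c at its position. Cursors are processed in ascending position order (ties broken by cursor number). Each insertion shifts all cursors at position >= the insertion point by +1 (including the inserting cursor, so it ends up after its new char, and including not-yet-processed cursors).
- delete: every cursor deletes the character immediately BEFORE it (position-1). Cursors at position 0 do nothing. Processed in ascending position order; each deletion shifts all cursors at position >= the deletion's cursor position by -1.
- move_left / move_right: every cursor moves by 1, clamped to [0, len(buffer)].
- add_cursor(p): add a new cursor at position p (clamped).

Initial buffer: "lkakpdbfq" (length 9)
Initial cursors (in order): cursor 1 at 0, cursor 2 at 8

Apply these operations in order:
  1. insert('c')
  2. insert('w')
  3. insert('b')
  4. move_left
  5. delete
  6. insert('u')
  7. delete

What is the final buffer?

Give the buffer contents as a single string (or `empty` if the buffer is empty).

After op 1 (insert('c')): buffer="clkakpdbfcq" (len 11), cursors c1@1 c2@10, authorship 1........2.
After op 2 (insert('w')): buffer="cwlkakpdbfcwq" (len 13), cursors c1@2 c2@12, authorship 11........22.
After op 3 (insert('b')): buffer="cwblkakpdbfcwbq" (len 15), cursors c1@3 c2@14, authorship 111........222.
After op 4 (move_left): buffer="cwblkakpdbfcwbq" (len 15), cursors c1@2 c2@13, authorship 111........222.
After op 5 (delete): buffer="cblkakpdbfcbq" (len 13), cursors c1@1 c2@11, authorship 11........22.
After op 6 (insert('u')): buffer="cublkakpdbfcubq" (len 15), cursors c1@2 c2@13, authorship 111........222.
After op 7 (delete): buffer="cblkakpdbfcbq" (len 13), cursors c1@1 c2@11, authorship 11........22.

Answer: cblkakpdbfcbq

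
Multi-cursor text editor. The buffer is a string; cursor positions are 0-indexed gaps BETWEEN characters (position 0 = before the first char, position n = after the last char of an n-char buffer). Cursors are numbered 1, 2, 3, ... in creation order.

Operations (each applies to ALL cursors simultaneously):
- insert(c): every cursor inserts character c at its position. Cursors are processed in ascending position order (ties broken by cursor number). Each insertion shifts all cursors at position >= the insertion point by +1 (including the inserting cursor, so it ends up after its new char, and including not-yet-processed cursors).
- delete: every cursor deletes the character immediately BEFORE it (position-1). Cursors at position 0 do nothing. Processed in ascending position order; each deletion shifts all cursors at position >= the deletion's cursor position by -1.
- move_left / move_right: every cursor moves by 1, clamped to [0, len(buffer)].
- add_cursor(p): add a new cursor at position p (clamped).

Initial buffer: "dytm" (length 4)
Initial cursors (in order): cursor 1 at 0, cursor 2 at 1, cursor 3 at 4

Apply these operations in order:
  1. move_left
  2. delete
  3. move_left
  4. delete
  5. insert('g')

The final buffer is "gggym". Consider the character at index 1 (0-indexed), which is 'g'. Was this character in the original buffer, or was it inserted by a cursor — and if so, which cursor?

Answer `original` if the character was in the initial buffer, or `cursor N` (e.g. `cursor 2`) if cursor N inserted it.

Answer: cursor 2

Derivation:
After op 1 (move_left): buffer="dytm" (len 4), cursors c1@0 c2@0 c3@3, authorship ....
After op 2 (delete): buffer="dym" (len 3), cursors c1@0 c2@0 c3@2, authorship ...
After op 3 (move_left): buffer="dym" (len 3), cursors c1@0 c2@0 c3@1, authorship ...
After op 4 (delete): buffer="ym" (len 2), cursors c1@0 c2@0 c3@0, authorship ..
After op 5 (insert('g')): buffer="gggym" (len 5), cursors c1@3 c2@3 c3@3, authorship 123..
Authorship (.=original, N=cursor N): 1 2 3 . .
Index 1: author = 2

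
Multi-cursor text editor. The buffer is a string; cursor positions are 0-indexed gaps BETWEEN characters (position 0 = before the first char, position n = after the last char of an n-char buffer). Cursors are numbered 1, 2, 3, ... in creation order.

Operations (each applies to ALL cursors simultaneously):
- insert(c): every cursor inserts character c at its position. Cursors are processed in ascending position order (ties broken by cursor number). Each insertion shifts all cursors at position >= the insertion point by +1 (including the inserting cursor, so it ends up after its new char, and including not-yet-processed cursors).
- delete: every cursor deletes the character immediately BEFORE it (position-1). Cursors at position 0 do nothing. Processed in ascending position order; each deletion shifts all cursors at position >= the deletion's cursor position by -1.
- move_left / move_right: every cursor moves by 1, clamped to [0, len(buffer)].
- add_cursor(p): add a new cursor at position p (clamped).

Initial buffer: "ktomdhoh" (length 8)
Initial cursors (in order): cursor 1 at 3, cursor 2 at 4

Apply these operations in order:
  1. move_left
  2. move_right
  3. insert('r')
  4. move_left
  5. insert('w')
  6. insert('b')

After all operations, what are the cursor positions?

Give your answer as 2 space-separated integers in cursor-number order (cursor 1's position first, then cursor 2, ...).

After op 1 (move_left): buffer="ktomdhoh" (len 8), cursors c1@2 c2@3, authorship ........
After op 2 (move_right): buffer="ktomdhoh" (len 8), cursors c1@3 c2@4, authorship ........
After op 3 (insert('r')): buffer="ktormrdhoh" (len 10), cursors c1@4 c2@6, authorship ...1.2....
After op 4 (move_left): buffer="ktormrdhoh" (len 10), cursors c1@3 c2@5, authorship ...1.2....
After op 5 (insert('w')): buffer="ktowrmwrdhoh" (len 12), cursors c1@4 c2@7, authorship ...11.22....
After op 6 (insert('b')): buffer="ktowbrmwbrdhoh" (len 14), cursors c1@5 c2@9, authorship ...111.222....

Answer: 5 9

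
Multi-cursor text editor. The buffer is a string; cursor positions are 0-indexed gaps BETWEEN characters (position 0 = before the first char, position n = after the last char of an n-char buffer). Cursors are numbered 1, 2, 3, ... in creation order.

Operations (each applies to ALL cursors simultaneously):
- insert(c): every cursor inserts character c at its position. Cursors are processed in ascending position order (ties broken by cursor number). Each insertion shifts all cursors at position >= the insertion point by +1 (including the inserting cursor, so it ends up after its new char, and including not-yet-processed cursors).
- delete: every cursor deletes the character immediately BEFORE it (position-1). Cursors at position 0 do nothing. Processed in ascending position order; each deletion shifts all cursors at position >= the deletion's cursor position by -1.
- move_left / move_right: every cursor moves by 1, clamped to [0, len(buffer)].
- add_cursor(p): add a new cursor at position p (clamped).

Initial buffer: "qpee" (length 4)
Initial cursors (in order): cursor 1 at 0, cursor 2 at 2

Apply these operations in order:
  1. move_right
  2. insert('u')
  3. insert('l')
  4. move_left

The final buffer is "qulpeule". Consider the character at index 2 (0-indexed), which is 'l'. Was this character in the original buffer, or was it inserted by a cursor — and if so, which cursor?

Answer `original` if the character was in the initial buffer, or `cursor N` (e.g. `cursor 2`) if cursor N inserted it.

Answer: cursor 1

Derivation:
After op 1 (move_right): buffer="qpee" (len 4), cursors c1@1 c2@3, authorship ....
After op 2 (insert('u')): buffer="qupeue" (len 6), cursors c1@2 c2@5, authorship .1..2.
After op 3 (insert('l')): buffer="qulpeule" (len 8), cursors c1@3 c2@7, authorship .11..22.
After op 4 (move_left): buffer="qulpeule" (len 8), cursors c1@2 c2@6, authorship .11..22.
Authorship (.=original, N=cursor N): . 1 1 . . 2 2 .
Index 2: author = 1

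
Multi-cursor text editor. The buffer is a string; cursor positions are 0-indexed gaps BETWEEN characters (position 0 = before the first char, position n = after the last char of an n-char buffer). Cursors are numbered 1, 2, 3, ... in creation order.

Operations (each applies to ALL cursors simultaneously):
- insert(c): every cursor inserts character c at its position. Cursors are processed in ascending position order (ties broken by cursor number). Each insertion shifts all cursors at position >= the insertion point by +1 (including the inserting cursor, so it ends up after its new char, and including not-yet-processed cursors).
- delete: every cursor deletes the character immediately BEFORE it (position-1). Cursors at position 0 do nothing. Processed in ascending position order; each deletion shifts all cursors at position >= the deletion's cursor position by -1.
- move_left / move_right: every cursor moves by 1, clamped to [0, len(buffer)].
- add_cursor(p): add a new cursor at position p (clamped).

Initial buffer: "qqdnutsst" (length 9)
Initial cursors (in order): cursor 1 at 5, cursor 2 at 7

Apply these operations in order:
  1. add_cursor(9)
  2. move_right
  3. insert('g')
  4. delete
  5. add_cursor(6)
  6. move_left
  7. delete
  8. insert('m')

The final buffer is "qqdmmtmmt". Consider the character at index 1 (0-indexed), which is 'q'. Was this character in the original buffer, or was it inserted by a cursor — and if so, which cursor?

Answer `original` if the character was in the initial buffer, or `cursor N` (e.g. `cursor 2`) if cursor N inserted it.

Answer: original

Derivation:
After op 1 (add_cursor(9)): buffer="qqdnutsst" (len 9), cursors c1@5 c2@7 c3@9, authorship .........
After op 2 (move_right): buffer="qqdnutsst" (len 9), cursors c1@6 c2@8 c3@9, authorship .........
After op 3 (insert('g')): buffer="qqdnutgssgtg" (len 12), cursors c1@7 c2@10 c3@12, authorship ......1..2.3
After op 4 (delete): buffer="qqdnutsst" (len 9), cursors c1@6 c2@8 c3@9, authorship .........
After op 5 (add_cursor(6)): buffer="qqdnutsst" (len 9), cursors c1@6 c4@6 c2@8 c3@9, authorship .........
After op 6 (move_left): buffer="qqdnutsst" (len 9), cursors c1@5 c4@5 c2@7 c3@8, authorship .........
After op 7 (delete): buffer="qqdtt" (len 5), cursors c1@3 c4@3 c2@4 c3@4, authorship .....
After op 8 (insert('m')): buffer="qqdmmtmmt" (len 9), cursors c1@5 c4@5 c2@8 c3@8, authorship ...14.23.
Authorship (.=original, N=cursor N): . . . 1 4 . 2 3 .
Index 1: author = original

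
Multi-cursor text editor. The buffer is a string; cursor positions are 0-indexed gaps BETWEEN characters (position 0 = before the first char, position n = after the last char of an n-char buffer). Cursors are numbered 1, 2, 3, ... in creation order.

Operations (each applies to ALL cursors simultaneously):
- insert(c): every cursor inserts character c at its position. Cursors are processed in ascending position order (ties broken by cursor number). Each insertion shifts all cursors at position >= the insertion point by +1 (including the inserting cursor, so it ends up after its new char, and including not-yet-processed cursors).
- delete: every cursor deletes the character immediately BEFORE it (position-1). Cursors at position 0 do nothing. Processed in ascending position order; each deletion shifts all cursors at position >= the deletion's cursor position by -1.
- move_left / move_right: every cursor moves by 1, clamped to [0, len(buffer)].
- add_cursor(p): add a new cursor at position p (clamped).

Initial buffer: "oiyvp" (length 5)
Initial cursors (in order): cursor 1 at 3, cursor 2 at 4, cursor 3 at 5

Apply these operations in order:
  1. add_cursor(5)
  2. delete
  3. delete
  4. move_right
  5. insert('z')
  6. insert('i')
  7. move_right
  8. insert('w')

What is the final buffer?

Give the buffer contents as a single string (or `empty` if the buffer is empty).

Answer: zzzziiiiwwww

Derivation:
After op 1 (add_cursor(5)): buffer="oiyvp" (len 5), cursors c1@3 c2@4 c3@5 c4@5, authorship .....
After op 2 (delete): buffer="o" (len 1), cursors c1@1 c2@1 c3@1 c4@1, authorship .
After op 3 (delete): buffer="" (len 0), cursors c1@0 c2@0 c3@0 c4@0, authorship 
After op 4 (move_right): buffer="" (len 0), cursors c1@0 c2@0 c3@0 c4@0, authorship 
After op 5 (insert('z')): buffer="zzzz" (len 4), cursors c1@4 c2@4 c3@4 c4@4, authorship 1234
After op 6 (insert('i')): buffer="zzzziiii" (len 8), cursors c1@8 c2@8 c3@8 c4@8, authorship 12341234
After op 7 (move_right): buffer="zzzziiii" (len 8), cursors c1@8 c2@8 c3@8 c4@8, authorship 12341234
After op 8 (insert('w')): buffer="zzzziiiiwwww" (len 12), cursors c1@12 c2@12 c3@12 c4@12, authorship 123412341234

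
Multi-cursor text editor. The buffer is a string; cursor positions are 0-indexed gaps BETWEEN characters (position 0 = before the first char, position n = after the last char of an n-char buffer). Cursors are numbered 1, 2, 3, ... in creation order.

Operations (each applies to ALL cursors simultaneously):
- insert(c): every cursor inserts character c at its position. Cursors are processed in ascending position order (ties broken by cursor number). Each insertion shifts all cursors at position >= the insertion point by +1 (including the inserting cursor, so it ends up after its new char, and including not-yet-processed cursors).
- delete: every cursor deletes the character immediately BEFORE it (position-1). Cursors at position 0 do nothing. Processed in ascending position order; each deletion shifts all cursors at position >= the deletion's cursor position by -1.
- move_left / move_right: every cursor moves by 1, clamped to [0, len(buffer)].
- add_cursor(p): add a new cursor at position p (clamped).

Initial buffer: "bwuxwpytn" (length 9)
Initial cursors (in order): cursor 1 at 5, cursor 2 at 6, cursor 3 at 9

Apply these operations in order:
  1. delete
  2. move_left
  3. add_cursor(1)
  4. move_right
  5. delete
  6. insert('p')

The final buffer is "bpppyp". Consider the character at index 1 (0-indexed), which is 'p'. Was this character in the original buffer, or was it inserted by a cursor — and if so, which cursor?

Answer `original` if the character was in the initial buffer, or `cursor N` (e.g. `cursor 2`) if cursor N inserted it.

After op 1 (delete): buffer="bwuxyt" (len 6), cursors c1@4 c2@4 c3@6, authorship ......
After op 2 (move_left): buffer="bwuxyt" (len 6), cursors c1@3 c2@3 c3@5, authorship ......
After op 3 (add_cursor(1)): buffer="bwuxyt" (len 6), cursors c4@1 c1@3 c2@3 c3@5, authorship ......
After op 4 (move_right): buffer="bwuxyt" (len 6), cursors c4@2 c1@4 c2@4 c3@6, authorship ......
After op 5 (delete): buffer="by" (len 2), cursors c1@1 c2@1 c4@1 c3@2, authorship ..
After op 6 (insert('p')): buffer="bpppyp" (len 6), cursors c1@4 c2@4 c4@4 c3@6, authorship .124.3
Authorship (.=original, N=cursor N): . 1 2 4 . 3
Index 1: author = 1

Answer: cursor 1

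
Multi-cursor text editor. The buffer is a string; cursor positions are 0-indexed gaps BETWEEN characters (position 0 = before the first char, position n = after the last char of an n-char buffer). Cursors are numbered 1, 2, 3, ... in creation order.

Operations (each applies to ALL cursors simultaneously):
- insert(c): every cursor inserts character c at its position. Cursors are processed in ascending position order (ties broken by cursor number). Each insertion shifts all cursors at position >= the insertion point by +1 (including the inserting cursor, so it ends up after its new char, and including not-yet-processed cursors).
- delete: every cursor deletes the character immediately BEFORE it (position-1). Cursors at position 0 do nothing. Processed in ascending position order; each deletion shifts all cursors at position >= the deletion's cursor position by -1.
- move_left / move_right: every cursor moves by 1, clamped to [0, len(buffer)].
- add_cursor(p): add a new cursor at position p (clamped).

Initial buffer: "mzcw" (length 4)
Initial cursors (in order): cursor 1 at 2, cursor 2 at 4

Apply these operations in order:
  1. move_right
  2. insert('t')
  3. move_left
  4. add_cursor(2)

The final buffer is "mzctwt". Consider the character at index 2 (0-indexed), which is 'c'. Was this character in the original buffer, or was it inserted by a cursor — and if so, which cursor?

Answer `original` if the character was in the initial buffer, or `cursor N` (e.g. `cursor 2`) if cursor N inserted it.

Answer: original

Derivation:
After op 1 (move_right): buffer="mzcw" (len 4), cursors c1@3 c2@4, authorship ....
After op 2 (insert('t')): buffer="mzctwt" (len 6), cursors c1@4 c2@6, authorship ...1.2
After op 3 (move_left): buffer="mzctwt" (len 6), cursors c1@3 c2@5, authorship ...1.2
After op 4 (add_cursor(2)): buffer="mzctwt" (len 6), cursors c3@2 c1@3 c2@5, authorship ...1.2
Authorship (.=original, N=cursor N): . . . 1 . 2
Index 2: author = original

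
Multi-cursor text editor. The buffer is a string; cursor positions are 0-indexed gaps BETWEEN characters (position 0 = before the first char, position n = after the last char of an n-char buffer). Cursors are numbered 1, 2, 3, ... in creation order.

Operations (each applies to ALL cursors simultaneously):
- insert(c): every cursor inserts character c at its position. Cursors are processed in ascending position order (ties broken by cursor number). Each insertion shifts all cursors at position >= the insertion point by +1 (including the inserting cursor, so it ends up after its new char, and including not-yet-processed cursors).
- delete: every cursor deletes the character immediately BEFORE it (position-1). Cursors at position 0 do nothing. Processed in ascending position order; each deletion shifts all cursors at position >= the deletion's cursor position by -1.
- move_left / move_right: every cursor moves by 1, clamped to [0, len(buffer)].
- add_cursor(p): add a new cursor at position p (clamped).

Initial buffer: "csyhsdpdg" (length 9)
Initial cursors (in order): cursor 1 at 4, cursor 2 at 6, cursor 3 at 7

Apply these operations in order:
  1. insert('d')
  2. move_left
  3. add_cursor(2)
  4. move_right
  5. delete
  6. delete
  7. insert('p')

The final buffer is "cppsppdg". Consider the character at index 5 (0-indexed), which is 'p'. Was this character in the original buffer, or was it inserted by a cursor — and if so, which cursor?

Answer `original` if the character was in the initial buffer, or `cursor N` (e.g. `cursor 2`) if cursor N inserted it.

Answer: cursor 3

Derivation:
After op 1 (insert('d')): buffer="csyhdsddpddg" (len 12), cursors c1@5 c2@8 c3@10, authorship ....1..2.3..
After op 2 (move_left): buffer="csyhdsddpddg" (len 12), cursors c1@4 c2@7 c3@9, authorship ....1..2.3..
After op 3 (add_cursor(2)): buffer="csyhdsddpddg" (len 12), cursors c4@2 c1@4 c2@7 c3@9, authorship ....1..2.3..
After op 4 (move_right): buffer="csyhdsddpddg" (len 12), cursors c4@3 c1@5 c2@8 c3@10, authorship ....1..2.3..
After op 5 (delete): buffer="cshsdpdg" (len 8), cursors c4@2 c1@3 c2@5 c3@6, authorship ........
After op 6 (delete): buffer="csdg" (len 4), cursors c1@1 c4@1 c2@2 c3@2, authorship ....
After op 7 (insert('p')): buffer="cppsppdg" (len 8), cursors c1@3 c4@3 c2@6 c3@6, authorship .14.23..
Authorship (.=original, N=cursor N): . 1 4 . 2 3 . .
Index 5: author = 3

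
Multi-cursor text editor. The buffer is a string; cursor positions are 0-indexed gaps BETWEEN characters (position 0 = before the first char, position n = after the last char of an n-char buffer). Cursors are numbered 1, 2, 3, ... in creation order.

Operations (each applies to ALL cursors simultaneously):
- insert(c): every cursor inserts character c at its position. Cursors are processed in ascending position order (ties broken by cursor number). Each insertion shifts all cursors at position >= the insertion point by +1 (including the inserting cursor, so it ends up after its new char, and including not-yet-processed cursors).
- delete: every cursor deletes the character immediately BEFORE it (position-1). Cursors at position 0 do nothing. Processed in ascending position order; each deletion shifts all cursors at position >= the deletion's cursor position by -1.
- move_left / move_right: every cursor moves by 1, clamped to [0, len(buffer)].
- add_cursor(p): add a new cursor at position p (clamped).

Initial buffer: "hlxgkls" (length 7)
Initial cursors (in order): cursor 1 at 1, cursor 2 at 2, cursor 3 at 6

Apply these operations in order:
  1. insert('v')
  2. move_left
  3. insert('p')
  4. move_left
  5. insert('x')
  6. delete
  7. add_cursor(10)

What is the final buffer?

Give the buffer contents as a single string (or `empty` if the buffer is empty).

After op 1 (insert('v')): buffer="hvlvxgklvs" (len 10), cursors c1@2 c2@4 c3@9, authorship .1.2....3.
After op 2 (move_left): buffer="hvlvxgklvs" (len 10), cursors c1@1 c2@3 c3@8, authorship .1.2....3.
After op 3 (insert('p')): buffer="hpvlpvxgklpvs" (len 13), cursors c1@2 c2@5 c3@11, authorship .11.22....33.
After op 4 (move_left): buffer="hpvlpvxgklpvs" (len 13), cursors c1@1 c2@4 c3@10, authorship .11.22....33.
After op 5 (insert('x')): buffer="hxpvlxpvxgklxpvs" (len 16), cursors c1@2 c2@6 c3@13, authorship .111.222....333.
After op 6 (delete): buffer="hpvlpvxgklpvs" (len 13), cursors c1@1 c2@4 c3@10, authorship .11.22....33.
After op 7 (add_cursor(10)): buffer="hpvlpvxgklpvs" (len 13), cursors c1@1 c2@4 c3@10 c4@10, authorship .11.22....33.

Answer: hpvlpvxgklpvs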